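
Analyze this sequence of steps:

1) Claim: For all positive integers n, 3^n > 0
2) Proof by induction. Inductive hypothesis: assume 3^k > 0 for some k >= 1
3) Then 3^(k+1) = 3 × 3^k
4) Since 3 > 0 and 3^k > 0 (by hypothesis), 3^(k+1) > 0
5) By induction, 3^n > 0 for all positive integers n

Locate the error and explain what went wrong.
Step 5: By induction, 3^n > 0 for all positive integers n

Step 5 concludes the proof by induction, but no base case was ever established. A valid induction proof requires: (1) a base case proving 3^1 > 0, and (2) an inductive step showing IF 3^k > 0 THEN 3^(k+1) > 0. Steps 2-4 correctly establish the inductive step, but without the base case the conclusion in step 5 does not follow.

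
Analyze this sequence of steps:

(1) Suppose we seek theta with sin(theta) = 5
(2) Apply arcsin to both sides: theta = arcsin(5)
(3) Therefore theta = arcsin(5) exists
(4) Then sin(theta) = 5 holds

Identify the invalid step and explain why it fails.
Step 2: Apply arcsin to both sides: theta = arcsin(5)

Step 2 applies arcsin to 5. However, arcsin(x) is only defined for x in [-1, 1] because sin(theta) can only produce values in that range. Since |5| > 1, arcsin(5) is undefined. There is no angle whose sine equals 5.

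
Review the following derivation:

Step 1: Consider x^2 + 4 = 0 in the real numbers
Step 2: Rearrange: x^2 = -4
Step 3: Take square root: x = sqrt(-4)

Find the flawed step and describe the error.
Step 3: Take square root: x = sqrt(-4)

Step 3 takes the square root of -4, which is negative. In the real number system, the square root of a negative number is undefined. The equation x^2 + 4 = 0 has no real solutions. Square roots of negative numbers only exist in the complex numbers.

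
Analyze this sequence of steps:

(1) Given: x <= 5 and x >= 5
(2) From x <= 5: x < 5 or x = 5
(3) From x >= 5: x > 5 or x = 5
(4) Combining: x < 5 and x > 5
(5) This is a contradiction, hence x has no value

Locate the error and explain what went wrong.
Step 4: Combining: x < 5 and x > 5

Step 4 incorrectly combines the conditions. From x <= 5 and x >= 5, the intersection is x = 5. The error treats the 'or' cases as 'and' requirements. The correct conclusion is that x = 5 is the unique solution, not that no solution exists.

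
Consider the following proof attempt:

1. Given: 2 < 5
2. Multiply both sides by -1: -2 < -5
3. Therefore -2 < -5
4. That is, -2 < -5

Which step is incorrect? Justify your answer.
Step 2: Multiply both sides by -1: -2 < -5

Step 2 multiplies both sides by -1 but fails to reverse the inequality sign. When multiplying (or dividing) an inequality by a negative number, the direction must be reversed. Since 2 < 5, we should get -2 > -5, i.e., -2 > -5.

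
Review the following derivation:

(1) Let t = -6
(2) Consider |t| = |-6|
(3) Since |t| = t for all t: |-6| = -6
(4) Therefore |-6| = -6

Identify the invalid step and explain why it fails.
Step 3: Since |t| = t for all t: |-6| = -6

Step 3 incorrectly states that |t| = t for all t. The correct definition is |t| = t when t >= 0, and |t| = -t when t < 0. Since -6 < 0, we have |-6| = -(-6) = 6, not -6.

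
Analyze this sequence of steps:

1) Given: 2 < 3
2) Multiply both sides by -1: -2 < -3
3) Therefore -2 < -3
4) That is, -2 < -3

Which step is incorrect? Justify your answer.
Step 2: Multiply both sides by -1: -2 < -3

Step 2 multiplies both sides by -1 but fails to reverse the inequality sign. When multiplying (or dividing) an inequality by a negative number, the direction must be reversed. Since 2 < 3, we should get -2 > -3, i.e., -2 > -3.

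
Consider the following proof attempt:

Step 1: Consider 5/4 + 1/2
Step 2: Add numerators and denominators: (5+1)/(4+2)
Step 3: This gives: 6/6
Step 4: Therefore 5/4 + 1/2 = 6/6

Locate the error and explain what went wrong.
Step 2: Add numerators and denominators: (5+1)/(4+2)

Step 2 incorrectly adds fractions by separately adding numerators and denominators. This is wrong. The correct method requires a common denominator: 5/4 + 1/2 = (5×2 + 1×4)/(4×2) = 14/8 = 7/4. The method used gives 6/6, which is different.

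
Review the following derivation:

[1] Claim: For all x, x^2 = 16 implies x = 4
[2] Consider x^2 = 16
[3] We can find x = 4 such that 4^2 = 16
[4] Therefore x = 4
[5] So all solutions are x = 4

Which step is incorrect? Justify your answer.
Step 4: Therefore x = 4

Step 4 incorrectly concludes that x = 4 is the only solution. The proof shows that x = 4 is A solution (existence), but does not show it is the ONLY solution (uniqueness). In fact, x = -4 is also a solution since (-4)^2 = 16. Finding one solution doesn't prove there are no others.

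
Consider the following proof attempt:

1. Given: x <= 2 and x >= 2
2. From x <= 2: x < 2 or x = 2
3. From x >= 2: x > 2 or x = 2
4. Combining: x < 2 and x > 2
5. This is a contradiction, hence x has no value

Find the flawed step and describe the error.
Step 4: Combining: x < 2 and x > 2

Step 4 incorrectly combines the conditions. From x <= 2 and x >= 2, the intersection is x = 2. The error treats the 'or' cases as 'and' requirements. The correct conclusion is that x = 2 is the unique solution, not that no solution exists.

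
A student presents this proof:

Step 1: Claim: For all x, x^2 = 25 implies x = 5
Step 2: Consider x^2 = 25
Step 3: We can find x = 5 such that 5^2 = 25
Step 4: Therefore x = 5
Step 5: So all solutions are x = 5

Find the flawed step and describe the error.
Step 4: Therefore x = 5

Step 4 incorrectly concludes that x = 5 is the only solution. The proof shows that x = 5 is A solution (existence), but does not show it is the ONLY solution (uniqueness). In fact, x = -5 is also a solution since (-5)^2 = 25. Finding one solution doesn't prove there are no others.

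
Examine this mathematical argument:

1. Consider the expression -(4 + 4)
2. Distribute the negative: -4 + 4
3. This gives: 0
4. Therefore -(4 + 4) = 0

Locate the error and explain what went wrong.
Step 2: Distribute the negative: -4 + 4

Step 2 incorrectly distributes the negative sign. The correct distribution is -(4 + 4) = -4 - 4 = -8. The negative must be applied to both terms, not just the first. The error treats -(4 + 4) as -4 + 4, which equals 0 instead of -8.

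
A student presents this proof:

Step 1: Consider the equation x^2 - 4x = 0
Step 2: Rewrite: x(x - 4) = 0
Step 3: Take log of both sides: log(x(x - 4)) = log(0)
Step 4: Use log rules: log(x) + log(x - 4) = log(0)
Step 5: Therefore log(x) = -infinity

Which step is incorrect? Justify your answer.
Step 3: Take log of both sides: log(x(x - 4)) = log(0)

Step 3 takes the logarithm of both sides, resulting in log(0) on the right side. The logarithm is only defined for positive numbers; log(0) is undefined (approaches negative infinity). This operation is invalid.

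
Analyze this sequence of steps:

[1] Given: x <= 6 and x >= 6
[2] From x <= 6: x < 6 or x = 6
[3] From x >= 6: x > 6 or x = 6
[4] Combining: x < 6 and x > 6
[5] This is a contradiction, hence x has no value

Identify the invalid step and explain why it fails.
Step 4: Combining: x < 6 and x > 6

Step 4 incorrectly combines the conditions. From x <= 6 and x >= 6, the intersection is x = 6. The error treats the 'or' cases as 'and' requirements. The correct conclusion is that x = 6 is the unique solution, not that no solution exists.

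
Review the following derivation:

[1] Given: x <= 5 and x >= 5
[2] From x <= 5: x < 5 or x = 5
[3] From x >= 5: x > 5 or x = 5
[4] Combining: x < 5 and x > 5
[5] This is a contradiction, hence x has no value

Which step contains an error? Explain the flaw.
Step 4: Combining: x < 5 and x > 5

Step 4 incorrectly combines the conditions. From x <= 5 and x >= 5, the intersection is x = 5. The error treats the 'or' cases as 'and' requirements. The correct conclusion is that x = 5 is the unique solution, not that no solution exists.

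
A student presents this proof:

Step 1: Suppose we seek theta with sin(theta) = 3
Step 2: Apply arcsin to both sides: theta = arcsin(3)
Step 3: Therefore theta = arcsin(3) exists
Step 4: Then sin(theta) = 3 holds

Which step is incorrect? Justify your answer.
Step 2: Apply arcsin to both sides: theta = arcsin(3)

Step 2 applies arcsin to 3. However, arcsin(x) is only defined for x in [-1, 1] because sin(theta) can only produce values in that range. Since |3| > 1, arcsin(3) is undefined. There is no angle whose sine equals 3.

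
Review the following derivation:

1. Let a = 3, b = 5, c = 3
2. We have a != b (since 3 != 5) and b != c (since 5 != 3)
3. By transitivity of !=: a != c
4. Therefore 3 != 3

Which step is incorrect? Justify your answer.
Step 3: By transitivity of !=: a != c

Step 3 incorrectly applies transitivity to the '!=' relation. Transitivity states: if a R b and b R c, then a R c. However, '!=' is not transitive. Counterexample: 3 != 5 and 5 != 3, but 3 = 3 (both equal 3). Transitivity holds for relations like <, <=, =, but not for !=.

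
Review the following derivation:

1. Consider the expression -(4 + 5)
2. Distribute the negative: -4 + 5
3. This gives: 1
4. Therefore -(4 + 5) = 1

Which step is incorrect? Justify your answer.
Step 2: Distribute the negative: -4 + 5

Step 2 incorrectly distributes the negative sign. The correct distribution is -(4 + 5) = -4 - 5 = -9. The negative must be applied to both terms, not just the first. The error treats -(4 + 5) as -4 + 5, which equals 1 instead of -9.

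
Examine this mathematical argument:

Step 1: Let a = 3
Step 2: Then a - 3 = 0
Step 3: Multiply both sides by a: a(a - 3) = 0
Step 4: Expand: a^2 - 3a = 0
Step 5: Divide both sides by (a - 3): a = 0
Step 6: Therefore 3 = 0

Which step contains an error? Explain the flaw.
Step 5: Divide both sides by (a - 3): a = 0

Step 5 divides both sides by (a - 3). However, since a = 3, we have (a - 3) = 0. Division by zero is undefined, making this step invalid.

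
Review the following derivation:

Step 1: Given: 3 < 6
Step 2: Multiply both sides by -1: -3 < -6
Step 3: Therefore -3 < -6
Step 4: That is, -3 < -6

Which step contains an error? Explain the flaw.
Step 2: Multiply both sides by -1: -3 < -6

Step 2 multiplies both sides by -1 but fails to reverse the inequality sign. When multiplying (or dividing) an inequality by a negative number, the direction must be reversed. Since 3 < 6, we should get -3 > -6, i.e., -3 > -6.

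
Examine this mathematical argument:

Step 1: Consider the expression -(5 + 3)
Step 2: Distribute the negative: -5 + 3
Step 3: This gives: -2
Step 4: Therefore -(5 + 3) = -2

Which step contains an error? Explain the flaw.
Step 2: Distribute the negative: -5 + 3

Step 2 incorrectly distributes the negative sign. The correct distribution is -(5 + 3) = -5 - 3 = -8. The negative must be applied to both terms, not just the first. The error treats -(5 + 3) as -5 + 3, which equals -2 instead of -8.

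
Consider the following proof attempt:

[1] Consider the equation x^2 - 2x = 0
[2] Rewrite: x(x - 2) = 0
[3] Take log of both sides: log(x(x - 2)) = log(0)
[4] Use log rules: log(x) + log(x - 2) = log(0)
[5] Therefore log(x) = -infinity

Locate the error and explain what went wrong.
Step 3: Take log of both sides: log(x(x - 2)) = log(0)

Step 3 takes the logarithm of both sides, resulting in log(0) on the right side. The logarithm is only defined for positive numbers; log(0) is undefined (approaches negative infinity). This operation is invalid.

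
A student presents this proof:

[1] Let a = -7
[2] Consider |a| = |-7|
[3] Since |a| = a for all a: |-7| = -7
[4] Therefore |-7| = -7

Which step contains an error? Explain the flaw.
Step 3: Since |a| = a for all a: |-7| = -7

Step 3 incorrectly states that |a| = a for all a. The correct definition is |a| = a when a >= 0, and |a| = -a when a < 0. Since -7 < 0, we have |-7| = -(-7) = 7, not -7.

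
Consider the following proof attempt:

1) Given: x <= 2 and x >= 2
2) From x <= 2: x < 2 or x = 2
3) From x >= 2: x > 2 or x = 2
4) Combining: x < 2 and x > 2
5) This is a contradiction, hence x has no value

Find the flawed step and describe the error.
Step 4: Combining: x < 2 and x > 2

Step 4 incorrectly combines the conditions. From x <= 2 and x >= 2, the intersection is x = 2. The error treats the 'or' cases as 'and' requirements. The correct conclusion is that x = 2 is the unique solution, not that no solution exists.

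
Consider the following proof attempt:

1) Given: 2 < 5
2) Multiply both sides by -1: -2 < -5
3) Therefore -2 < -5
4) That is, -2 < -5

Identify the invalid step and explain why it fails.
Step 2: Multiply both sides by -1: -2 < -5

Step 2 multiplies both sides by -1 but fails to reverse the inequality sign. When multiplying (or dividing) an inequality by a negative number, the direction must be reversed. Since 2 < 5, we should get -2 > -5, i.e., -2 > -5.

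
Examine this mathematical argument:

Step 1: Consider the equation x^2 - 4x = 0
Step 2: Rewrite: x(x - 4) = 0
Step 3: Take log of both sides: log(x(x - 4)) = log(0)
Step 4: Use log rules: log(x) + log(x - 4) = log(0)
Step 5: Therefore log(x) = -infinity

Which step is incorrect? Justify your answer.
Step 3: Take log of both sides: log(x(x - 4)) = log(0)

Step 3 takes the logarithm of both sides, resulting in log(0) on the right side. The logarithm is only defined for positive numbers; log(0) is undefined (approaches negative infinity). This operation is invalid.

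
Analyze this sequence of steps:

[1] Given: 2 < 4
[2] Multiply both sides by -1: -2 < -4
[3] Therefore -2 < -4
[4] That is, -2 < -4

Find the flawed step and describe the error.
Step 2: Multiply both sides by -1: -2 < -4

Step 2 multiplies both sides by -1 but fails to reverse the inequality sign. When multiplying (or dividing) an inequality by a negative number, the direction must be reversed. Since 2 < 4, we should get -2 > -4, i.e., -2 > -4.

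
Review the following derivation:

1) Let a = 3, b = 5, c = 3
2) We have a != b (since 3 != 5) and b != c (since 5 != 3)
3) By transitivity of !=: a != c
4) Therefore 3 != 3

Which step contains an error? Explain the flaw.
Step 3: By transitivity of !=: a != c

Step 3 incorrectly applies transitivity to the '!=' relation. Transitivity states: if a R b and b R c, then a R c. However, '!=' is not transitive. Counterexample: 3 != 5 and 5 != 3, but 3 = 3 (both equal 3). Transitivity holds for relations like <, <=, =, but not for !=.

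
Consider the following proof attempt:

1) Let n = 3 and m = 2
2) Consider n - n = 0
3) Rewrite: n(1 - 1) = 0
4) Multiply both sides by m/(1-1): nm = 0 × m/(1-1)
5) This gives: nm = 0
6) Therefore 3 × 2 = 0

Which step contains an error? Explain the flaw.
Step 4: Multiply both sides by m/(1-1): nm = 0 × m/(1-1)

Step 4 multiplies both sides by m/(1-1). However, 1-1 = 0, so this is multiplication by m/0, which is undefined. We cannot multiply by an undefined expression.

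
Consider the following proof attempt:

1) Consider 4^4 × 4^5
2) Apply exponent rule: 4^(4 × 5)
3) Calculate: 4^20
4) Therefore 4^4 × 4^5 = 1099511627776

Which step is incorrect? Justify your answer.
Step 2: Apply exponent rule: 4^(4 × 5)

Step 2 incorrectly states that a^b × a^c = a^(b×c). The correct rule is a^b × a^c = a^(b+c). The actual value is 4^4 × 4^5 = 4^9 = 262144, not 4^20 = 1099511627776.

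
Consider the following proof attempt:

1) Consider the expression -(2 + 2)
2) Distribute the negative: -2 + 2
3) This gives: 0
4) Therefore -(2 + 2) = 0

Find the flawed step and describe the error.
Step 2: Distribute the negative: -2 + 2

Step 2 incorrectly distributes the negative sign. The correct distribution is -(2 + 2) = -2 - 2 = -4. The negative must be applied to both terms, not just the first. The error treats -(2 + 2) as -2 + 2, which equals 0 instead of -4.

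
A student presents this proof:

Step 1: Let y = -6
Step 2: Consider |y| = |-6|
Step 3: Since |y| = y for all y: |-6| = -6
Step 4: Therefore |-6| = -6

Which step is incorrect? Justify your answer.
Step 3: Since |y| = y for all y: |-6| = -6

Step 3 incorrectly states that |y| = y for all y. The correct definition is |y| = y when y >= 0, and |y| = -y when y < 0. Since -6 < 0, we have |-6| = -(-6) = 6, not -6.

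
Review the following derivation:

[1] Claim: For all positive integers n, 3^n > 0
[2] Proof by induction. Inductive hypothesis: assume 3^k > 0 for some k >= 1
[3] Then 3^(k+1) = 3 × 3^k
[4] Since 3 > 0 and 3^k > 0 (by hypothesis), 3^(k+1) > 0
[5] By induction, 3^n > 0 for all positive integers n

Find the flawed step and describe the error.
Step 5: By induction, 3^n > 0 for all positive integers n

Step 5 concludes the proof by induction, but no base case was ever established. A valid induction proof requires: (1) a base case proving 3^1 > 0, and (2) an inductive step showing IF 3^k > 0 THEN 3^(k+1) > 0. Steps 2-4 correctly establish the inductive step, but without the base case the conclusion in step 5 does not follow.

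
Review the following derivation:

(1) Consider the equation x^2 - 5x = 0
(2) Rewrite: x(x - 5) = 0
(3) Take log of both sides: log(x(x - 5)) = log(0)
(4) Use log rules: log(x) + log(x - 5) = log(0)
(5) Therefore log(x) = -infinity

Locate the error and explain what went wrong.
Step 3: Take log of both sides: log(x(x - 5)) = log(0)

Step 3 takes the logarithm of both sides, resulting in log(0) on the right side. The logarithm is only defined for positive numbers; log(0) is undefined (approaches negative infinity). This operation is invalid.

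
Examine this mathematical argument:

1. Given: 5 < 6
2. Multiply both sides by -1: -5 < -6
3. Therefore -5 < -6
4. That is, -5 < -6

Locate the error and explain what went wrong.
Step 2: Multiply both sides by -1: -5 < -6

Step 2 multiplies both sides by -1 but fails to reverse the inequality sign. When multiplying (or dividing) an inequality by a negative number, the direction must be reversed. Since 5 < 6, we should get -5 > -6, i.e., -5 > -6.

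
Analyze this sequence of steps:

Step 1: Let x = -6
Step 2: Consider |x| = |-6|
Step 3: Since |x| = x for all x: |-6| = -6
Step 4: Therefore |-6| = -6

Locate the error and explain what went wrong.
Step 3: Since |x| = x for all x: |-6| = -6

Step 3 incorrectly states that |x| = x for all x. The correct definition is |x| = x when x >= 0, and |x| = -x when x < 0. Since -6 < 0, we have |-6| = -(-6) = 6, not -6.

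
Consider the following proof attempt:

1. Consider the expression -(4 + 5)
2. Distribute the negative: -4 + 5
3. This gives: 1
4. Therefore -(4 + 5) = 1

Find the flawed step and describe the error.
Step 2: Distribute the negative: -4 + 5

Step 2 incorrectly distributes the negative sign. The correct distribution is -(4 + 5) = -4 - 5 = -9. The negative must be applied to both terms, not just the first. The error treats -(4 + 5) as -4 + 5, which equals 1 instead of -9.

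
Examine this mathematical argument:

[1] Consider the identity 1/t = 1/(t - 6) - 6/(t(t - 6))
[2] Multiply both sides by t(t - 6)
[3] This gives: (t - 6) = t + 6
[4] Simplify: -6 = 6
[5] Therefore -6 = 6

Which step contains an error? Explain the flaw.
Step 3: This gives: (t - 6) = t + 6

Step 3 makes a sign error when clearing denominators. Multiplying -6/(t(t - 6)) by t(t - 6) gives -6, not +6. The correct result is (t - 6) = t - 6, which is trivially true, not (t - 6) = t + 6. (Step 1 is a valid identity: 1/(t - 6) - 6/(t(t - 6)) = (t - 6)/(t(t - 6)) = 1/t.)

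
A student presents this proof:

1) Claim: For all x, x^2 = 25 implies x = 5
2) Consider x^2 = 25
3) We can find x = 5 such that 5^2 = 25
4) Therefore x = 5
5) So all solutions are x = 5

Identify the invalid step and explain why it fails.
Step 4: Therefore x = 5

Step 4 incorrectly concludes that x = 5 is the only solution. The proof shows that x = 5 is A solution (existence), but does not show it is the ONLY solution (uniqueness). In fact, x = -5 is also a solution since (-5)^2 = 25. Finding one solution doesn't prove there are no others.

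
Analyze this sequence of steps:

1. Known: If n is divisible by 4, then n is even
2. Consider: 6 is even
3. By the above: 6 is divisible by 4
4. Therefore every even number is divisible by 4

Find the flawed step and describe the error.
Step 3: By the above: 6 is divisible by 4

Step 3 commits the fallacy of affirming the consequent. The known fact 'divisible by 4 → even' does NOT imply 'even → divisible by 4'. That would be the converse, which is false. For example, 6 is even but 6 ÷ 4 = 1.50, which is not an integer.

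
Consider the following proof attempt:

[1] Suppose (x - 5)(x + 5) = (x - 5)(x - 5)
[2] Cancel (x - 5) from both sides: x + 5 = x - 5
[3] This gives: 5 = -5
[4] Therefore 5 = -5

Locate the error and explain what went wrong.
Step 2: Cancel (x - 5) from both sides: x + 5 = x - 5

Step 2 cancels (x - 5) from both sides. This is only valid if (x - 5) ≠ 0, i.e., x ≠ 5. When x = 5, both sides equal zero regardless of the other factors. The correct approach requires considering x = 5 as a separate case.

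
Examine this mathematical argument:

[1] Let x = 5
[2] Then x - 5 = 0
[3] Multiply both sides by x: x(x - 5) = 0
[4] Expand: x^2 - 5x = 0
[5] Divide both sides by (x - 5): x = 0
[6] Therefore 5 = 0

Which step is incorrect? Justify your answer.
Step 5: Divide both sides by (x - 5): x = 0

Step 5 divides both sides by (x - 5). However, since x = 5, we have (x - 5) = 0. Division by zero is undefined, making this step invalid.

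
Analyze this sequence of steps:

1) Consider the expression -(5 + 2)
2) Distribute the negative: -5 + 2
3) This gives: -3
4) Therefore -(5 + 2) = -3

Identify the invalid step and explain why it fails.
Step 2: Distribute the negative: -5 + 2

Step 2 incorrectly distributes the negative sign. The correct distribution is -(5 + 2) = -5 - 2 = -7. The negative must be applied to both terms, not just the first. The error treats -(5 + 2) as -5 + 2, which equals -3 instead of -7.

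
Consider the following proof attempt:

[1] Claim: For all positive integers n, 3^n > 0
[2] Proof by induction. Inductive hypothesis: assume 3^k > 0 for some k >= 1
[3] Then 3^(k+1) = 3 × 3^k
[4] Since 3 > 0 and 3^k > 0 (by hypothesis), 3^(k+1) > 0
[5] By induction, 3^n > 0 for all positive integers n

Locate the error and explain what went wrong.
Step 5: By induction, 3^n > 0 for all positive integers n

Step 5 concludes the proof by induction, but no base case was ever established. A valid induction proof requires: (1) a base case proving 3^1 > 0, and (2) an inductive step showing IF 3^k > 0 THEN 3^(k+1) > 0. Steps 2-4 correctly establish the inductive step, but without the base case the conclusion in step 5 does not follow.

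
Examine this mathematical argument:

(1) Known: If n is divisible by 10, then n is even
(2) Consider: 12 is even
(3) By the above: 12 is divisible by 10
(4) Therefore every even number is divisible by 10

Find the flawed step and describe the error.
Step 3: By the above: 12 is divisible by 10

Step 3 commits the fallacy of affirming the consequent. The known fact 'divisible by 10 → even' does NOT imply 'even → divisible by 10'. That would be the converse, which is false. For example, 12 is even but 12 ÷ 10 = 1.20, which is not an integer.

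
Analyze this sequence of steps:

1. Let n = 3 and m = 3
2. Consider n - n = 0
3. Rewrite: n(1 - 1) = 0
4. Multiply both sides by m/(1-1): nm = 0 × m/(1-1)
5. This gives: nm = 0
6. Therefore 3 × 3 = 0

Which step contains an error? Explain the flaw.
Step 4: Multiply both sides by m/(1-1): nm = 0 × m/(1-1)

Step 4 multiplies both sides by m/(1-1). However, 1-1 = 0, so this is multiplication by m/0, which is undefined. We cannot multiply by an undefined expression.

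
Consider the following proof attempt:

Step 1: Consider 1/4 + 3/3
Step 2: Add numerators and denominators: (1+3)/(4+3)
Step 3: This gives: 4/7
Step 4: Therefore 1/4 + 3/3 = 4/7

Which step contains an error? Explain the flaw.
Step 2: Add numerators and denominators: (1+3)/(4+3)

Step 2 incorrectly adds fractions by separately adding numerators and denominators. This is wrong. The correct method requires a common denominator: 1/4 + 3/3 = (1×3 + 3×4)/(4×3) = 15/12 = 5/4. The method used gives 4/7, which is different.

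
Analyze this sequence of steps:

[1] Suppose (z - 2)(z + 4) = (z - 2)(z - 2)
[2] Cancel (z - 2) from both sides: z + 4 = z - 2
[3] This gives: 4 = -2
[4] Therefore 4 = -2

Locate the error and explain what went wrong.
Step 2: Cancel (z - 2) from both sides: z + 4 = z - 2

Step 2 cancels (z - 2) from both sides. This is only valid if (z - 2) ≠ 0, i.e., z ≠ 2. When z = 2, both sides equal zero regardless of the other factors. The correct approach requires considering z = 2 as a separate case.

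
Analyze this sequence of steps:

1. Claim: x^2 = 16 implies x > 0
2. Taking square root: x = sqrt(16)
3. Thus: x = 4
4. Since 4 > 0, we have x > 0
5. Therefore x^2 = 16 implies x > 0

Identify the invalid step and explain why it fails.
Step 2: Taking square root: x = sqrt(16)

Step 2 takes the square root and assumes the positive root only. The equation x^2 = 16 actually has two solutions: x = 4 and x = -4. The proof silently assumes x > 0 without justification, then uses this assumption to conclude x > 0, which is circular. The counterexample x = -4 shows the claim is false.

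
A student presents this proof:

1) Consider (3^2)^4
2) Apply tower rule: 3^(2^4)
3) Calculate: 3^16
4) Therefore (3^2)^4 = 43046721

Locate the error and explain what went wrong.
Step 2: Apply tower rule: 3^(2^4)

Step 2 incorrectly states that (a^b)^c = a^(b^c). The correct rule is (a^b)^c = a^(b×c). The actual value is (3^2)^4 = 3^8 = 6561, not 3^16 = 43046721.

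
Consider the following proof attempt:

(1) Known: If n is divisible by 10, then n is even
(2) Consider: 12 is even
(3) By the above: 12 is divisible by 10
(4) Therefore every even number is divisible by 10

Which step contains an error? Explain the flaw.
Step 3: By the above: 12 is divisible by 10

Step 3 commits the fallacy of affirming the consequent. The known fact 'divisible by 10 → even' does NOT imply 'even → divisible by 10'. That would be the converse, which is false. For example, 12 is even but 12 ÷ 10 = 1.20, which is not an integer.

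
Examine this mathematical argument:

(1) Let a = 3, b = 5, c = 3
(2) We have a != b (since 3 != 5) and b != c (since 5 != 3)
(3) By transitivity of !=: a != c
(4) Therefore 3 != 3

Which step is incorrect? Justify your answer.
Step 3: By transitivity of !=: a != c

Step 3 incorrectly applies transitivity to the '!=' relation. Transitivity states: if a R b and b R c, then a R c. However, '!=' is not transitive. Counterexample: 3 != 5 and 5 != 3, but 3 = 3 (both equal 3). Transitivity holds for relations like <, <=, =, but not for !=.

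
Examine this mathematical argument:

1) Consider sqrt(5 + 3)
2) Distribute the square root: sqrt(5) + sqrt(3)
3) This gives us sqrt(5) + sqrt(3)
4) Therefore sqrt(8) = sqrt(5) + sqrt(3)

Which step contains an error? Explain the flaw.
Step 2: Distribute the square root: sqrt(5) + sqrt(3)

Step 2 incorrectly 'distributes' the square root over addition. The square root function does not distribute: sqrt(a + b) ≠ sqrt(a) + sqrt(b). In fact, sqrt(5 + 3) = sqrt(8) ≈ 2.8284, while sqrt(5) + sqrt(3) ≈ 3.9681.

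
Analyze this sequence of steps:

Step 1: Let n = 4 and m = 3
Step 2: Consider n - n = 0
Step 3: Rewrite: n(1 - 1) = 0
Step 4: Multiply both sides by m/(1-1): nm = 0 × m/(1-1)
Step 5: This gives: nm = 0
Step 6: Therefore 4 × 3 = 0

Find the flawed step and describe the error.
Step 4: Multiply both sides by m/(1-1): nm = 0 × m/(1-1)

Step 4 multiplies both sides by m/(1-1). However, 1-1 = 0, so this is multiplication by m/0, which is undefined. We cannot multiply by an undefined expression.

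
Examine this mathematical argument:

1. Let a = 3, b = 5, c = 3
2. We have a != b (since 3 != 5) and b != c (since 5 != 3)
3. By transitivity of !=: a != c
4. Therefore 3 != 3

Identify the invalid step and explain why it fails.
Step 3: By transitivity of !=: a != c

Step 3 incorrectly applies transitivity to the '!=' relation. Transitivity states: if a R b and b R c, then a R c. However, '!=' is not transitive. Counterexample: 3 != 5 and 5 != 3, but 3 = 3 (both equal 3). Transitivity holds for relations like <, <=, =, but not for !=.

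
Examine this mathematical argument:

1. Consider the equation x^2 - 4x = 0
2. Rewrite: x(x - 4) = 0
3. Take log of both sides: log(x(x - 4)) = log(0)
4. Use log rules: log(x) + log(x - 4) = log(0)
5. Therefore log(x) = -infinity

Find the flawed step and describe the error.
Step 3: Take log of both sides: log(x(x - 4)) = log(0)

Step 3 takes the logarithm of both sides, resulting in log(0) on the right side. The logarithm is only defined for positive numbers; log(0) is undefined (approaches negative infinity). This operation is invalid.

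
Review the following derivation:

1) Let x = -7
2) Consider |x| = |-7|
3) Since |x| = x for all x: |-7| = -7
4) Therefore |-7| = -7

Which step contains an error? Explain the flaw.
Step 3: Since |x| = x for all x: |-7| = -7

Step 3 incorrectly states that |x| = x for all x. The correct definition is |x| = x when x >= 0, and |x| = -x when x < 0. Since -7 < 0, we have |-7| = -(-7) = 7, not -7.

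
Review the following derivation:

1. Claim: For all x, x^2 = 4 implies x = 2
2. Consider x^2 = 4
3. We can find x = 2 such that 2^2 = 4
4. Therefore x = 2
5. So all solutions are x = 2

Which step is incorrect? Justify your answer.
Step 4: Therefore x = 2

Step 4 incorrectly concludes that x = 2 is the only solution. The proof shows that x = 2 is A solution (existence), but does not show it is the ONLY solution (uniqueness). In fact, x = -2 is also a solution since (-2)^2 = 4. Finding one solution doesn't prove there are no others.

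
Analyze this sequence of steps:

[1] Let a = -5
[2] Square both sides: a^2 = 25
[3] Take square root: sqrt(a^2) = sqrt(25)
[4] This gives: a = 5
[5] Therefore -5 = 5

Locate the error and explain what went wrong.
Step 4: This gives: a = 5

Step 4 incorrectly states that sqrt(a^2) = a. The correct identity is sqrt(a^2) = |a|. Since a = -5 < 0, we have sqrt(a^2) = |-5| = 5, not a = -5.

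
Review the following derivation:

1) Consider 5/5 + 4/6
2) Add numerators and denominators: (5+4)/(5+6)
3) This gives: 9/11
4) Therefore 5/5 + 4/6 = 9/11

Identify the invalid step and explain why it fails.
Step 2: Add numerators and denominators: (5+4)/(5+6)

Step 2 incorrectly adds fractions by separately adding numerators and denominators. This is wrong. The correct method requires a common denominator: 5/5 + 4/6 = (5×6 + 4×5)/(5×6) = 50/30 = 5/3. The method used gives 9/11, which is different.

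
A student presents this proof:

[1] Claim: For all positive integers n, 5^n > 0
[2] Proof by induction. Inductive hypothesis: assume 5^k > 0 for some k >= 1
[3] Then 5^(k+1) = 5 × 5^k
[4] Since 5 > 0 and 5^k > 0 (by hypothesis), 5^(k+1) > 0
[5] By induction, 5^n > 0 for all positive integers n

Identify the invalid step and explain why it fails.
Step 5: By induction, 5^n > 0 for all positive integers n

Step 5 concludes the proof by induction, but no base case was ever established. A valid induction proof requires: (1) a base case proving 5^1 > 0, and (2) an inductive step showing IF 5^k > 0 THEN 5^(k+1) > 0. Steps 2-4 correctly establish the inductive step, but without the base case the conclusion in step 5 does not follow.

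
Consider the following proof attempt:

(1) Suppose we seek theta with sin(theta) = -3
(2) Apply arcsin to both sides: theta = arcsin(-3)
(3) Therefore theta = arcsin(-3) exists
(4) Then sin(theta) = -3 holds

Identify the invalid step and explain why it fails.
Step 2: Apply arcsin to both sides: theta = arcsin(-3)

Step 2 applies arcsin to -3. However, arcsin(x) is only defined for x in [-1, 1] because sin(theta) can only produce values in that range. Since |-3| > 1, arcsin(-3) is undefined. There is no angle whose sine equals -3.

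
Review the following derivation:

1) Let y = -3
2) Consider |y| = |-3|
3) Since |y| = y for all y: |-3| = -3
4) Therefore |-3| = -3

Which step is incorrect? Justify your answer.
Step 3: Since |y| = y for all y: |-3| = -3

Step 3 incorrectly states that |y| = y for all y. The correct definition is |y| = y when y >= 0, and |y| = -y when y < 0. Since -3 < 0, we have |-3| = -(-3) = 3, not -3.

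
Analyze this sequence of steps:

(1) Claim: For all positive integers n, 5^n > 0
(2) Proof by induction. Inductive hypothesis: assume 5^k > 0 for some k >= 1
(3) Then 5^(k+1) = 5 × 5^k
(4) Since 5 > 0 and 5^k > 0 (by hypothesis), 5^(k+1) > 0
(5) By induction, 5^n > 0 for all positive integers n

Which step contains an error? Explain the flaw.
Step 5: By induction, 5^n > 0 for all positive integers n

Step 5 concludes the proof by induction, but no base case was ever established. A valid induction proof requires: (1) a base case proving 5^1 > 0, and (2) an inductive step showing IF 5^k > 0 THEN 5^(k+1) > 0. Steps 2-4 correctly establish the inductive step, but without the base case the conclusion in step 5 does not follow.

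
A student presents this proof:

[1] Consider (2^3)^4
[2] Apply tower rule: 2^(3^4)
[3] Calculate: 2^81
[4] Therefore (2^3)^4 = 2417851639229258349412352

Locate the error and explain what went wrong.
Step 2: Apply tower rule: 2^(3^4)

Step 2 incorrectly states that (a^b)^c = a^(b^c). The correct rule is (a^b)^c = a^(b×c). The actual value is (2^3)^4 = 2^12 = 4096, not 2^81 = 2417851639229258349412352.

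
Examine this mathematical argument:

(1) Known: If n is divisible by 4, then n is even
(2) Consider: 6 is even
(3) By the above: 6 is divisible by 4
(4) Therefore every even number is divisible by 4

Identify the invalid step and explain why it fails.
Step 3: By the above: 6 is divisible by 4

Step 3 commits the fallacy of affirming the consequent. The known fact 'divisible by 4 → even' does NOT imply 'even → divisible by 4'. That would be the converse, which is false. For example, 6 is even but 6 ÷ 4 = 1.50, which is not an integer.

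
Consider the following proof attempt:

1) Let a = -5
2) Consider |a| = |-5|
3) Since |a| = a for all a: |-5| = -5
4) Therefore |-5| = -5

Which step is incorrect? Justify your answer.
Step 3: Since |a| = a for all a: |-5| = -5

Step 3 incorrectly states that |a| = a for all a. The correct definition is |a| = a when a >= 0, and |a| = -a when a < 0. Since -5 < 0, we have |-5| = -(-5) = 5, not -5.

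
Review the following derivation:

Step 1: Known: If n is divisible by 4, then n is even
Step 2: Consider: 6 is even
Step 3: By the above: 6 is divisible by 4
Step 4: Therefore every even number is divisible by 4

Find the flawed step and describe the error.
Step 3: By the above: 6 is divisible by 4

Step 3 commits the fallacy of affirming the consequent. The known fact 'divisible by 4 → even' does NOT imply 'even → divisible by 4'. That would be the converse, which is false. For example, 6 is even but 6 ÷ 4 = 1.50, which is not an integer.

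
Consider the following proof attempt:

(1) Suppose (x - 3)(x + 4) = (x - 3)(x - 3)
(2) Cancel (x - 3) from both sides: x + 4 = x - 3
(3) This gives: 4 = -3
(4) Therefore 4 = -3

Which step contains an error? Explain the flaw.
Step 2: Cancel (x - 3) from both sides: x + 4 = x - 3

Step 2 cancels (x - 3) from both sides. This is only valid if (x - 3) ≠ 0, i.e., x ≠ 3. When x = 3, both sides equal zero regardless of the other factors. The correct approach requires considering x = 3 as a separate case.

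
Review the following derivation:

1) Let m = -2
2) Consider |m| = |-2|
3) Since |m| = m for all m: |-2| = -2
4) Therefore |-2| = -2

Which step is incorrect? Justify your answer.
Step 3: Since |m| = m for all m: |-2| = -2

Step 3 incorrectly states that |m| = m for all m. The correct definition is |m| = m when m >= 0, and |m| = -m when m < 0. Since -2 < 0, we have |-2| = -(-2) = 2, not -2.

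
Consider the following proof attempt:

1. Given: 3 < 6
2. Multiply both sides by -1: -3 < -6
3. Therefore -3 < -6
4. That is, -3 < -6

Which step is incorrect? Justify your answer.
Step 2: Multiply both sides by -1: -3 < -6

Step 2 multiplies both sides by -1 but fails to reverse the inequality sign. When multiplying (or dividing) an inequality by a negative number, the direction must be reversed. Since 3 < 6, we should get -3 > -6, i.e., -3 > -6.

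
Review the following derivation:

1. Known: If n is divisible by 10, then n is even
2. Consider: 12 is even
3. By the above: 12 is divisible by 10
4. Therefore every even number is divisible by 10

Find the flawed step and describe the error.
Step 3: By the above: 12 is divisible by 10

Step 3 commits the fallacy of affirming the consequent. The known fact 'divisible by 10 → even' does NOT imply 'even → divisible by 10'. That would be the converse, which is false. For example, 12 is even but 12 ÷ 10 = 1.20, which is not an integer.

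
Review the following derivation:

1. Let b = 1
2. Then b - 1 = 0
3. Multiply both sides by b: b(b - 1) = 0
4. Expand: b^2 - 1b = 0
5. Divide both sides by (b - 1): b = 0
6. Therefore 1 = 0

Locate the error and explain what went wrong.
Step 5: Divide both sides by (b - 1): b = 0

Step 5 divides both sides by (b - 1). However, since b = 1, we have (b - 1) = 0. Division by zero is undefined, making this step invalid.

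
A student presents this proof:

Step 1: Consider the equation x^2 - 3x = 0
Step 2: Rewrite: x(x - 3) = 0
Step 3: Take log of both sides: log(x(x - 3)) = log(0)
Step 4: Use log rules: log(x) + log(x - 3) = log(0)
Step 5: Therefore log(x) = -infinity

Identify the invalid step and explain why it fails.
Step 3: Take log of both sides: log(x(x - 3)) = log(0)

Step 3 takes the logarithm of both sides, resulting in log(0) on the right side. The logarithm is only defined for positive numbers; log(0) is undefined (approaches negative infinity). This operation is invalid.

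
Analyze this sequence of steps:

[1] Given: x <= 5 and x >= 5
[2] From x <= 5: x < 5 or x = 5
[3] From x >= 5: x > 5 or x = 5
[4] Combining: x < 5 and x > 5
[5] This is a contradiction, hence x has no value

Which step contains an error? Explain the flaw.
Step 4: Combining: x < 5 and x > 5

Step 4 incorrectly combines the conditions. From x <= 5 and x >= 5, the intersection is x = 5. The error treats the 'or' cases as 'and' requirements. The correct conclusion is that x = 5 is the unique solution, not that no solution exists.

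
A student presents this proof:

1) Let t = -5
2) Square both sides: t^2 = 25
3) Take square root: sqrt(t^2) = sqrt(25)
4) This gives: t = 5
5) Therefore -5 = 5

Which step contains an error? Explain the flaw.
Step 4: This gives: t = 5

Step 4 incorrectly states that sqrt(t^2) = t. The correct identity is sqrt(t^2) = |t|. Since t = -5 < 0, we have sqrt(t^2) = |-5| = 5, not t = -5.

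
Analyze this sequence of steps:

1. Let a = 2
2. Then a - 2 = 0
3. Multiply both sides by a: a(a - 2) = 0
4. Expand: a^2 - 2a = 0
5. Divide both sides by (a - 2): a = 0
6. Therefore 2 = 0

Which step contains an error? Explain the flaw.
Step 5: Divide both sides by (a - 2): a = 0

Step 5 divides both sides by (a - 2). However, since a = 2, we have (a - 2) = 0. Division by zero is undefined, making this step invalid.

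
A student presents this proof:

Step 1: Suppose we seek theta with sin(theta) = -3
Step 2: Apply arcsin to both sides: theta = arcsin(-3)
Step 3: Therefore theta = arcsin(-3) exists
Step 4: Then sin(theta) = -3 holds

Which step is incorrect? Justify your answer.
Step 2: Apply arcsin to both sides: theta = arcsin(-3)

Step 2 applies arcsin to -3. However, arcsin(x) is only defined for x in [-1, 1] because sin(theta) can only produce values in that range. Since |-3| > 1, arcsin(-3) is undefined. There is no angle whose sine equals -3.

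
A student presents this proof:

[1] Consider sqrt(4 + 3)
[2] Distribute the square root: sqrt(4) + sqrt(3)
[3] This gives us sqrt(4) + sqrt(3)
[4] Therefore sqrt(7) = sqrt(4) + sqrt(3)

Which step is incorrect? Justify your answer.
Step 2: Distribute the square root: sqrt(4) + sqrt(3)

Step 2 incorrectly 'distributes' the square root over addition. The square root function does not distribute: sqrt(a + b) ≠ sqrt(a) + sqrt(b). In fact, sqrt(4 + 3) = sqrt(7) ≈ 2.6458, while sqrt(4) + sqrt(3) ≈ 3.7321.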